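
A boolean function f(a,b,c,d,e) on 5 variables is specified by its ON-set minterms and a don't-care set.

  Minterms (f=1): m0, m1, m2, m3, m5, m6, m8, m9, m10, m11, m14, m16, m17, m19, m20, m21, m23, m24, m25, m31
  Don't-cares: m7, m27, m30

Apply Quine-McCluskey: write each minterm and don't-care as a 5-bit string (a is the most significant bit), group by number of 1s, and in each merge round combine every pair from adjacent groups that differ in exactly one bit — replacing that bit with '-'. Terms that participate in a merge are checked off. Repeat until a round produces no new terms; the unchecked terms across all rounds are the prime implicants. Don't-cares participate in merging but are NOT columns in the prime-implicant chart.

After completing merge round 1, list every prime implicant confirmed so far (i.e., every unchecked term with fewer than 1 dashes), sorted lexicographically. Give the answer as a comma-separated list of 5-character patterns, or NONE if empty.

Round 0: 00000✓ 00001✓ 00010✓ 00011✓ 00101✓ 00110✓ 00111✓ 01000✓ 01001✓ 01010✓ 01011✓ 01110✓ 10000✓ 10001✓ 10011✓ 10100✓ 10101✓ 10111✓ 11000✓ 11001✓ 11011✓ 11110✓ 11111✓
Round 1: -0000✓ -0001✓ -0011✓ -0101✓ -0111✓ -1000✓ -1001✓ -1011✓ -1110 0-000✓ 0-001✓ 0-010✓ 0-011✓ 0-110✓ 00-01✓ 00-10✓ 00-11✓ 000-0✓ 000-1✓ 0000-✓ 0001-✓ 001-1✓ 0011-✓ 01-10✓ 010-0✓ 010-1✓ 0100-✓ 0101-✓ 1-000✓ 1-001✓ 1-011✓ 1-111✓ 10-00✓ 10-01✓ 10-11✓ 100-1✓ 1000-✓ 101-1✓ 1010-✓ 11-11✓ 110-1✓ 1100-✓ 1111-
Round 2: --000✓ --001✓ --011✓ -0-01✓ -0-11✓ -00-1✓ -000-✓ -01-1✓ -10-1✓ -100-✓ 0--10 0-0-0✓ 0-0-1✓ 0-00-✓ 0-01-✓ 00--1✓ 00-1- 000--✓ 010--✓ 1--11 1-0-1✓ 1-00-✓ 10--1✓ 10-0-
Round 3: --0-1 --00- -0--1 0-0--
PIs = {--0-1, --00-, -0--1, -1110, 0--10, 0-0--, 00-1-, 1--11, 10-0-, 1111-}

NONE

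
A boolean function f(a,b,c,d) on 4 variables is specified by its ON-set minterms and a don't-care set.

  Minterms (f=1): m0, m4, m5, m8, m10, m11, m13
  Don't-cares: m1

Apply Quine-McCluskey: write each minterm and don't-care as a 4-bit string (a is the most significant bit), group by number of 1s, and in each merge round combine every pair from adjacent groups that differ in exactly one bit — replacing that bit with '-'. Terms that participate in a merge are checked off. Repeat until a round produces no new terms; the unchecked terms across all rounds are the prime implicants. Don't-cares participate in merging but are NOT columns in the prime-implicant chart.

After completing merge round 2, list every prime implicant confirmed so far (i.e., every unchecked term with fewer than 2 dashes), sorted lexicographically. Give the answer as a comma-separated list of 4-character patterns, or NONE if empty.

size-2^0 implicants → 0000(✓)  0001(✓)  0100(✓)  0101(✓)  1000(✓)  1010(✓)  1011(✓)  1101(✓)
size-2^1 implicants → -000  -101  0-00(✓)  0-01(✓)  000-(✓)  010-(✓)  10-0  101-
size-2^2 implicants → 0-0-
Unchecked terms (primes): -000, -101, 0-0-, 10-0, 101-

-000, -101, 10-0, 101-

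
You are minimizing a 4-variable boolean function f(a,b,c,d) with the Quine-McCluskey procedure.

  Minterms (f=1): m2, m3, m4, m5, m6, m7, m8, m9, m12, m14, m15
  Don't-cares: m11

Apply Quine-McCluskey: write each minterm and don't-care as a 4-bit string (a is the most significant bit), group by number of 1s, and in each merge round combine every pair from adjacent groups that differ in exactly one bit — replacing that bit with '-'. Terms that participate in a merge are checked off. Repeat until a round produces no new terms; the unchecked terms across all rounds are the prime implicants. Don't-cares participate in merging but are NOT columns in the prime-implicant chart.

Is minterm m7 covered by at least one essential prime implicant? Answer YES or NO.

YES

Round 0: 0010✓ 0011✓ 0100✓ 0101✓ 0110✓ 0111✓ 1000✓ 1001✓ 1011✓ 1100✓ 1110✓ 1111✓
Round 1: -011✓ -100✓ -110✓ -111✓ 0-10✓ 0-11✓ 001-✓ 01-0✓ 01-1✓ 010-✓ 011-✓ 1-00 1-11✓ 10-1 100- 11-0✓ 111-✓
Round 2: --11 -1-0 -11- 0-1- 01--
PIs = {--11, -1-0, -11-, 0-1-, 01--, 1-00, 10-1, 100-}
Coverage chart:
  m2: 0-1- ←essential
  m3: --11,0-1-
  m4: -1-0,01--
  m5: 01-- ←essential
  m6: -1-0,-11-,0-1-,01--
  m7: --11,-11-,0-1-,01--
  m8: 1-00,100-
  m9: 10-1,100-
  m12: -1-0,1-00
  m14: -1-0,-11-
  m15: --11,-11-
Essential: 0-1-, 01--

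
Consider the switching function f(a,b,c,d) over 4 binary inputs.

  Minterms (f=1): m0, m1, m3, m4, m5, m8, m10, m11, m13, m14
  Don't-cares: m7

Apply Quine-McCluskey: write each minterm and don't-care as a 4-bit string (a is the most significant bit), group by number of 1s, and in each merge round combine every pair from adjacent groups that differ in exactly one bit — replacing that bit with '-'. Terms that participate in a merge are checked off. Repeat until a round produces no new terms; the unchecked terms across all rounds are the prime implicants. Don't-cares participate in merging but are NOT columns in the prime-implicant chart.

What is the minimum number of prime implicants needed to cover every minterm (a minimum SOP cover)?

5

Round 0: 0000✓ 0001✓ 0011✓ 0100✓ 0101✓ 0111✓ 1000✓ 1010✓ 1011✓ 1101✓ 1110✓
Round 1: -000 -011 -101 0-00✓ 0-01✓ 0-11✓ 00-1✓ 000-✓ 01-1✓ 010-✓ 1-10 10-0 101-
Round 2: 0--1 0-0-
PIs = {-000, -011, -101, 0--1, 0-0-, 1-10, 10-0, 101-}
Coverage chart:
  m0: -000,0-0-
  m1: 0--1,0-0-
  m3: -011,0--1
  m4: 0-0- ←essential
  m5: -101,0--1,0-0-
  m8: -000,10-0
  m10: 1-10,10-0,101-
  m11: -011,101-
  m13: -101 ←essential
  m14: 1-10 ←essential
Essential: -101, 0-0-, 1-10
Petrick residual → -000, -011
Min cover (5 terms): b'c'd' + b'cd + bc'd + a'c' + acd'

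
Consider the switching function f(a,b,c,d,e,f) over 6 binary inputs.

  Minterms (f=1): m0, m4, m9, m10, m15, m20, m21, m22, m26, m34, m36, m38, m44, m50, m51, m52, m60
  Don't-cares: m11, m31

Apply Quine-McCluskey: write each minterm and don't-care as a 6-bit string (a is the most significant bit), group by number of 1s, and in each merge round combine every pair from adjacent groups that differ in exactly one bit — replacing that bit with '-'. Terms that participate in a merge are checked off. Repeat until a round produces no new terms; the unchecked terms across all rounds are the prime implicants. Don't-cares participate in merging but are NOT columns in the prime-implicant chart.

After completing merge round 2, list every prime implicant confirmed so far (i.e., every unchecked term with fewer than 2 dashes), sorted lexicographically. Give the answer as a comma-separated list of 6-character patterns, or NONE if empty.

[col 0] 000000*, 000100*, 001001*, 001010*, 001011*, 001111*, 010100*, 010101*, 010110*, 011010*, 011111*, 100010*, 100100*, 100110*, 101100*, 110010*, 110011*, 110100*, 111100*
[col 1] -00100*, -10100*, 0-0100*, 0-1010, 0-1111, 000-00, 001-11, 0010-1, 00101-, 0101-0, 01010-, 1-0010, 1-0100*, 1-1100*, 10-100*, 100-10, 1001-0, 11-100*, 11001-
[col 2] --0100, 1--100
Prime implicants: --0100, 0-1010, 0-1111, 000-00, 001-11, 0010-1, 00101-, 0101-0, 01010-, 1--100, 1-0010, 100-10, 1001-0, 11001-

0-1010, 0-1111, 000-00, 001-11, 0010-1, 00101-, 0101-0, 01010-, 1-0010, 100-10, 1001-0, 11001-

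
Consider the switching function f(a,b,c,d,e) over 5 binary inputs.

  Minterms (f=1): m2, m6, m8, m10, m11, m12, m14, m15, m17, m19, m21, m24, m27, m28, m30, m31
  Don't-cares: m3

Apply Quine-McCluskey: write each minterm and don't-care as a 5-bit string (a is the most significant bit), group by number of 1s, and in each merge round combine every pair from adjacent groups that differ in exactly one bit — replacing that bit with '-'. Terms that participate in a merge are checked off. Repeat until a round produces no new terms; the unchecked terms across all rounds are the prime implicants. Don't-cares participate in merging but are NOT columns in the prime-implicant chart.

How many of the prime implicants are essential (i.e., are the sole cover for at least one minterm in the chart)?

3

[col 0] 00010*, 00011*, 00110*, 01000*, 01010*, 01011*, 01100*, 01110*, 01111*, 10001*, 10011*, 10101*, 11000*, 11011*, 11100*, 11110*, 11111*
[col 1] -0011*, -1000*, -1011*, -1100*, -1110*, -1111*, 0-010*, 0-011*, 0-110*, 00-10*, 0001-*, 01-00*, 01-10*, 01-11*, 010-0*, 0101-*, 011-0*, 0111-*, 1-011*, 10-01, 100-1, 11-00*, 11-11*, 111-0*, 1111-*
[col 2] --011, -1-00, -1-11, -11-0, -111-, 0--10, 0-01-, 01--0, 01-1-
Prime implicants: --011, -1-00, -1-11, -11-0, -111-, 0--10, 0-01-, 01--0, 01-1-, 10-01, 100-1
PI chart (minterm → PIs covering it):
  2 | 0--10,0-01-
  6 | 0--10  (sole → essential)
  8 | -1-00,01--0
  10 | 0--10,0-01-,01--0,01-1-
  11 | --011,-1-11,0-01-,01-1-
  12 | -1-00,-11-0,01--0
  14 | -11-0,-111-,0--10,01--0,01-1-
  15 | -1-11,-111-,01-1-
  17 | 10-01,100-1
  19 | --011,100-1
  21 | 10-01  (sole → essential)
  24 | -1-00  (sole → essential)
  27 | --011,-1-11
  28 | -1-00,-11-0
  30 | -11-0,-111-
  31 | -1-11,-111-
Essential prime implicants: -1-00, 0--10, 10-01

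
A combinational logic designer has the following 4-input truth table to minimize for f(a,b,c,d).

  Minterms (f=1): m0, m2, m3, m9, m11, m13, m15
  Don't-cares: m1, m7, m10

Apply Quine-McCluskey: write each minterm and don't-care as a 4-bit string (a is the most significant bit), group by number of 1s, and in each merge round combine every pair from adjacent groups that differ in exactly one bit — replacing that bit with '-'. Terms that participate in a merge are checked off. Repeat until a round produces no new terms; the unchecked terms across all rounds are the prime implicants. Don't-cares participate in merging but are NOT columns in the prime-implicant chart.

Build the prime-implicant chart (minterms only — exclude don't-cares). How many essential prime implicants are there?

2

[col 0] 0000*, 0001*, 0010*, 0011*, 0111*, 1001*, 1010*, 1011*, 1101*, 1111*
[col 1] -001*, -010*, -011*, -111*, 0-11*, 00-0*, 00-1*, 000-*, 001-*, 1-01*, 1-11*, 10-1*, 101-*, 11-1*
[col 2] --11, -0-1, -01-, 00--, 1--1
Prime implicants: --11, -0-1, -01-, 00--, 1--1
PI chart (minterm → PIs covering it):
  0 | 00--  (sole → essential)
  2 | -01-,00--
  3 | --11,-0-1,-01-,00--
  9 | -0-1,1--1
  11 | --11,-0-1,-01-,1--1
  13 | 1--1  (sole → essential)
  15 | --11,1--1
Essential prime implicants: 00--, 1--1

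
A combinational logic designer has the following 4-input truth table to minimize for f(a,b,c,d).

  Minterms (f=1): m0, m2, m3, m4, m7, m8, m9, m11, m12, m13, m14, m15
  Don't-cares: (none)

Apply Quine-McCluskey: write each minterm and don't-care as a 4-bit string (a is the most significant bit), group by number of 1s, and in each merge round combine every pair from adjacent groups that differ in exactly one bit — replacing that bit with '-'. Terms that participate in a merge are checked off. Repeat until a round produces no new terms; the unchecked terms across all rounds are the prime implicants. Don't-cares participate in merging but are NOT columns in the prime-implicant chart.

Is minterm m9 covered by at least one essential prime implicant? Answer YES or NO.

NO

Round 0: 0000✓ 0010✓ 0011✓ 0100✓ 0111✓ 1000✓ 1001✓ 1011✓ 1100✓ 1101✓ 1110✓ 1111✓
Round 1: -000✓ -011✓ -100✓ -111✓ 0-00✓ 0-11✓ 00-0 001- 1-00✓ 1-01✓ 1-11✓ 10-1✓ 100-✓ 11-0✓ 11-1✓ 110-✓ 111-✓
Round 2: --00 --11 1--1 1-0- 11--
PIs = {--00, --11, 00-0, 001-, 1--1, 1-0-, 11--}
Coverage chart:
  m0: --00,00-0
  m2: 00-0,001-
  m3: --11,001-
  m4: --00 ←essential
  m7: --11 ←essential
  m8: --00,1-0-
  m9: 1--1,1-0-
  m11: --11,1--1
  m12: --00,1-0-,11--
  m13: 1--1,1-0-,11--
  m14: 11-- ←essential
  m15: --11,1--1,11--
Essential: --00, --11, 11--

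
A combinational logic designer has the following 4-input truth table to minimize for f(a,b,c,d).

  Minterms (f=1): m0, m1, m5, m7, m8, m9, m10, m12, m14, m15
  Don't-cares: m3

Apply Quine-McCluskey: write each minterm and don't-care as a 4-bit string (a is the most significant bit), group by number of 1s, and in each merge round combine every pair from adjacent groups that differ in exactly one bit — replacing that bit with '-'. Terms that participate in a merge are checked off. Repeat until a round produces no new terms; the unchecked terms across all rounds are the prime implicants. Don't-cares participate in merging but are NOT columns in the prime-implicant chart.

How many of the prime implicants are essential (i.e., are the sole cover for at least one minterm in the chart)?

[col 0] 0000*, 0001*, 0011*, 0101*, 0111*, 1000*, 1001*, 1010*, 1100*, 1110*, 1111*
[col 1] -000*, -001*, -111, 0-01*, 0-11*, 00-1*, 000-*, 01-1*, 1-00*, 1-10*, 10-0*, 100-*, 11-0*, 111-
[col 2] -00-, 0--1, 1--0
Prime implicants: -00-, -111, 0--1, 1--0, 111-
PI chart (minterm → PIs covering it):
  0 | -00-  (sole → essential)
  1 | -00-,0--1
  5 | 0--1  (sole → essential)
  7 | -111,0--1
  8 | -00-,1--0
  9 | -00-  (sole → essential)
  10 | 1--0  (sole → essential)
  12 | 1--0  (sole → essential)
  14 | 1--0,111-
  15 | -111,111-
Essential prime implicants: -00-, 0--1, 1--0

3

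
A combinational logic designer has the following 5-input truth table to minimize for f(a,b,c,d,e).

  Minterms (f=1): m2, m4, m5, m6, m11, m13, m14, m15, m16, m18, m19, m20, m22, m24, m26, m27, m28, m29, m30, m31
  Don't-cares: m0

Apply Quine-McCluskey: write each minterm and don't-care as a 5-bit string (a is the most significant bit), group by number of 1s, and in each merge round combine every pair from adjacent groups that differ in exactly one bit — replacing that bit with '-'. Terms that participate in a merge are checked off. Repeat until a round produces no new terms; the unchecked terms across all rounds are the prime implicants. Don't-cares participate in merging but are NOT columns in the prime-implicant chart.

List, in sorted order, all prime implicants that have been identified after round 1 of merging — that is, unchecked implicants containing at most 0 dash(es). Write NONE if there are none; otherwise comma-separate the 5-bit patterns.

NONE

[col 0] 00000*, 00010*, 00100*, 00101*, 00110*, 01011*, 01101*, 01110*, 01111*, 10000*, 10010*, 10011*, 10100*, 10110*, 11000*, 11010*, 11011*, 11100*, 11101*, 11110*, 11111*
[col 1] -0000*, -0010*, -0100*, -0110*, -1011*, -1101*, -1110*, -1111*, 0-101, 0-110*, 00-00*, 00-10*, 000-0*, 001-0*, 0010-, 01-11*, 011-1*, 0111-*, 1-000*, 1-010*, 1-011*, 1-100*, 1-110*, 10-00*, 10-10*, 100-0*, 1001-*, 101-0*, 11-00*, 11-10*, 11-11*, 110-0*, 1101-*, 111-0*, 111-1*, 1110-*, 1111-*
[col 2] --110, -0-00*, -0-10*, -00-0*, -01-0*, -1-11, -11-1, -111-, 00--0*, 1--00*, 1--10*, 1-0-0*, 1-01-, 1-1-0*, 10--0*, 11--0*, 11-1-, 111--
[col 3] -0--0, 1---0
Prime implicants: --110, -0--0, -1-11, -11-1, -111-, 0-101, 0010-, 1---0, 1-01-, 11-1-, 111--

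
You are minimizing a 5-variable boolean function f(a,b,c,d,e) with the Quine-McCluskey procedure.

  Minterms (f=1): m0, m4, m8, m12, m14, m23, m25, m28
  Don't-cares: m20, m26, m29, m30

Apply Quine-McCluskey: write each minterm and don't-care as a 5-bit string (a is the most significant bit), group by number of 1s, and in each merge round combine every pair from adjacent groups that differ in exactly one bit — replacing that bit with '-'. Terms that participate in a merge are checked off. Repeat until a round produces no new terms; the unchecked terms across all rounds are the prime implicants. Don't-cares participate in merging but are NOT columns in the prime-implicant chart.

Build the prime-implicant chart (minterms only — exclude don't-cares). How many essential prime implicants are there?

4

size-2^0 implicants → 00000(✓)  00100(✓)  01000(✓)  01100(✓)  01110(✓)  10100(✓)  10111  11001(✓)  11010(✓)  11100(✓)  11101(✓)  11110(✓)
size-2^1 implicants → -0100(✓)  -1100(✓)  -1110(✓)  0-000(✓)  0-100(✓)  00-00(✓)  01-00(✓)  011-0(✓)  1-100(✓)  11-01  11-10  111-0(✓)  1110-
size-2^2 implicants → --100  -11-0  0--00
Unchecked terms (primes): --100, -11-0, 0--00, 10111, 11-01, 11-10, 1110-
Minterm coverage:
  m0 ⊆ 0--00 [E]
  m4 ⊆ --100,0--00
  m8 ⊆ 0--00 [E]
  m12 ⊆ --100,-11-0,0--00
  m14 ⊆ -11-0 [E]
  m23 ⊆ 10111 [E]
  m25 ⊆ 11-01 [E]
  m28 ⊆ --100,-11-0,1110-
E = {-11-0, 0--00, 10111, 11-01}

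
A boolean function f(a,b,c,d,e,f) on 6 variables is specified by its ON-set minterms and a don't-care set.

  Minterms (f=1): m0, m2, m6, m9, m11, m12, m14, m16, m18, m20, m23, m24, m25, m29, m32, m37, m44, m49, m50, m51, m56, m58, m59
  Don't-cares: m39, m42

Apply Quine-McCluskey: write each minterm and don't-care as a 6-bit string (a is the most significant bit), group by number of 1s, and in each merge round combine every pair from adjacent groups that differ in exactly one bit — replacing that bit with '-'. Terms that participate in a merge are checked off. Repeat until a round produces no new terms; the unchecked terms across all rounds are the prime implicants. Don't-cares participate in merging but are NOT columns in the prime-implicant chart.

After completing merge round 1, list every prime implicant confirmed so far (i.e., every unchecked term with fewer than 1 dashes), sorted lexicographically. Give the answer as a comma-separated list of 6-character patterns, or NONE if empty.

010111

[col 0] 000000*, 000010*, 000110*, 001001*, 001011*, 001100*, 001110*, 010000*, 010010*, 010100*, 010111, 011000*, 011001*, 011101*, 100000*, 100101*, 100111*, 101010*, 101100*, 110001*, 110010*, 110011*, 111000*, 111010*, 111011*
[col 1] -00000, -01100, -10010, -11000, 0-0000*, 0-0010*, 0-1001, 00-110, 000-10, 0000-0*, 0010-1, 0011-0, 01-000, 010-00, 0100-0*, 011-01, 01100-, 1-1010, 1001-1, 11-010*, 11-011*, 1100-1, 11001-*, 1110-0, 11101-*
[col 2] 0-00-0, 11-01-
Prime implicants: -00000, -01100, -10010, -11000, 0-00-0, 0-1001, 00-110, 000-10, 0010-1, 0011-0, 01-000, 010-00, 010111, 011-01, 01100-, 1-1010, 1001-1, 11-01-, 1100-1, 1110-0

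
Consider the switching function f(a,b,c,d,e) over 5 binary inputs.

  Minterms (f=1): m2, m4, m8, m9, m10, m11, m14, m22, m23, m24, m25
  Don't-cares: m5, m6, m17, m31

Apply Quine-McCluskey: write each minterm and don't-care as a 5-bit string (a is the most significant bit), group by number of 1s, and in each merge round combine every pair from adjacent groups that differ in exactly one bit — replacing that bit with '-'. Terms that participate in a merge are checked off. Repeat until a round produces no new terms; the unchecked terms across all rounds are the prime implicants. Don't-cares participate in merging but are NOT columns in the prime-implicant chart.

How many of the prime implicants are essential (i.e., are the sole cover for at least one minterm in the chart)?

3

Round 0: 00010✓ 00100✓ 00101✓ 00110✓ 01000✓ 01001✓ 01010✓ 01011✓ 01110✓ 10001✓ 10110✓ 10111✓ 11000✓ 11001✓ 11111✓
Round 1: -0110 -1000✓ -1001✓ 0-010✓ 0-110✓ 00-10✓ 001-0 0010- 01-10✓ 010-0✓ 010-1✓ 0100-✓ 0101-✓ 1-001 1-111 1011- 1100-✓
Round 2: -100- 0--10 010--
PIs = {-0110, -100-, 0--10, 001-0, 0010-, 010--, 1-001, 1-111, 1011-}
Coverage chart:
  m2: 0--10 ←essential
  m4: 001-0,0010-
  m8: -100-,010--
  m9: -100-,010--
  m10: 0--10,010--
  m11: 010-- ←essential
  m14: 0--10 ←essential
  m22: -0110,1011-
  m23: 1-111,1011-
  m24: -100- ←essential
  m25: -100-,1-001
Essential: -100-, 0--10, 010--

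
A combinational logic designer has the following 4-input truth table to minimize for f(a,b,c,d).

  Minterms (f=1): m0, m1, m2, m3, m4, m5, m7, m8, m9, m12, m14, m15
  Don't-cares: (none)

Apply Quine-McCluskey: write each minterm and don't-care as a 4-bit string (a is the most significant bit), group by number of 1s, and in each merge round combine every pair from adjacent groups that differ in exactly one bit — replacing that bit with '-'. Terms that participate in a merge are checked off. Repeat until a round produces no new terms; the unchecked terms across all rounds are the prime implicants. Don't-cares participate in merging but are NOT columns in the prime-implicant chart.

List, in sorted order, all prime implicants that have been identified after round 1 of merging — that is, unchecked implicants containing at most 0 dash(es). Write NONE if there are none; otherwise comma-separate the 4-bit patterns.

size-2^0 implicants → 0000(✓)  0001(✓)  0010(✓)  0011(✓)  0100(✓)  0101(✓)  0111(✓)  1000(✓)  1001(✓)  1100(✓)  1110(✓)  1111(✓)
size-2^1 implicants → -000(✓)  -001(✓)  -100(✓)  -111  0-00(✓)  0-01(✓)  0-11(✓)  00-0(✓)  00-1(✓)  000-(✓)  001-(✓)  01-1(✓)  010-(✓)  1-00(✓)  100-(✓)  11-0  111-
size-2^2 implicants → --00  -00-  0--1  0-0-  00--
Unchecked terms (primes): --00, -00-, -111, 0--1, 0-0-, 00--, 11-0, 111-

NONE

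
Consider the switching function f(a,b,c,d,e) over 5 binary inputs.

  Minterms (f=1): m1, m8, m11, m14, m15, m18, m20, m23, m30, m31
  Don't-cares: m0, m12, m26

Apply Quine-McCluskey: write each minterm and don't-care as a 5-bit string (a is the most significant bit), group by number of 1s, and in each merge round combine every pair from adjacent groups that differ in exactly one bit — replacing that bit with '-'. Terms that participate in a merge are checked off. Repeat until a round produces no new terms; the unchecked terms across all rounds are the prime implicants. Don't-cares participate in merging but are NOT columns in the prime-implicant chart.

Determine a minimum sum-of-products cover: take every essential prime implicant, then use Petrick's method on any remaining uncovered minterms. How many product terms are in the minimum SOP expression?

Round 0: 00000✓ 00001✓ 01000✓ 01011✓ 01100✓ 01110✓ 01111✓ 10010✓ 10100 10111✓ 11010✓ 11110✓ 11111✓
Round 1: -1110✓ -1111✓ 0-000 0000- 01-00 01-11 011-0 0111-✓ 1-010 1-111 11-10 1111-✓
Round 2: -111-
PIs = {-111-, 0-000, 0000-, 01-00, 01-11, 011-0, 1-010, 1-111, 10100, 11-10}
Coverage chart:
  m1: 0000- ←essential
  m8: 0-000,01-00
  m11: 01-11 ←essential
  m14: -111-,011-0
  m15: -111-,01-11
  m18: 1-010 ←essential
  m20: 10100 ←essential
  m23: 1-111 ←essential
  m30: -111-,11-10
  m31: -111-,1-111
Essential: 0000-, 01-11, 1-010, 1-111, 10100
Petrick residual → -111-, 0-000
Min cover (7 terms): bcd + a'c'd'e' + a'b'c'd' + a'bde + ac'de' + acde + ab'cd'e'

7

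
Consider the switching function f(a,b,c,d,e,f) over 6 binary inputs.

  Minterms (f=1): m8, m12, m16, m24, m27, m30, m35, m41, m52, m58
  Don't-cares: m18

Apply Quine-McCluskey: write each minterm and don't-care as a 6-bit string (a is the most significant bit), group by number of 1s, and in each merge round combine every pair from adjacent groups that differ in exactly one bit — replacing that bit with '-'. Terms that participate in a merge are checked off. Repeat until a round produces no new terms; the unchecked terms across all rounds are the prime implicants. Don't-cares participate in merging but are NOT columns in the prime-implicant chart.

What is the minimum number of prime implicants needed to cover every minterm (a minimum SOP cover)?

8

[col 0] 001000*, 001100*, 010000*, 010010*, 011000*, 011011, 011110, 100011, 101001, 110100, 111010
[col 1] 0-1000, 001-00, 01-000, 0100-0
Prime implicants: 0-1000, 001-00, 01-000, 0100-0, 011011, 011110, 100011, 101001, 110100, 111010
PI chart (minterm → PIs covering it):
  8 | 0-1000,001-00
  12 | 001-00  (sole → essential)
  16 | 01-000,0100-0
  24 | 0-1000,01-000
  27 | 011011  (sole → essential)
  30 | 011110  (sole → essential)
  35 | 100011  (sole → essential)
  41 | 101001  (sole → essential)
  52 | 110100  (sole → essential)
  58 | 111010  (sole → essential)
Essential prime implicants: 001-00, 011011, 011110, 100011, 101001, 110100, 111010
Petrick residual → 01-000
Minimum SOP uses 8 PIs: a'b'ce'f' + a'bd'e'f' + a'bcd'ef + a'bcdef' + ab'c'd'ef + ab'cd'e'f + abc'de'f' + abcd'ef'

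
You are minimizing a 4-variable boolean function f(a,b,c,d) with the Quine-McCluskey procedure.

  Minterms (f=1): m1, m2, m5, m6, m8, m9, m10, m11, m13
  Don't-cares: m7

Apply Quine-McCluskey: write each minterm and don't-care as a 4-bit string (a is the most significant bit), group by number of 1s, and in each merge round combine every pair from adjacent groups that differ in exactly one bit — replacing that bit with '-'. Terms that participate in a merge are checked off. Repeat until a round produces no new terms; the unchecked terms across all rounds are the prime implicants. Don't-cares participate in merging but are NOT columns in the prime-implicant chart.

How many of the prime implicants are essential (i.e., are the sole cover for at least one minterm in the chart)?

2

[col 0] 0001*, 0010*, 0101*, 0110*, 0111*, 1000*, 1001*, 1010*, 1011*, 1101*
[col 1] -001*, -010, -101*, 0-01*, 0-10, 01-1, 011-, 1-01*, 10-0*, 10-1*, 100-*, 101-*
[col 2] --01, 10--
Prime implicants: --01, -010, 0-10, 01-1, 011-, 10--
PI chart (minterm → PIs covering it):
  1 | --01  (sole → essential)
  2 | -010,0-10
  5 | --01,01-1
  6 | 0-10,011-
  8 | 10--  (sole → essential)
  9 | --01,10--
  10 | -010,10--
  11 | 10--  (sole → essential)
  13 | --01  (sole → essential)
Essential prime implicants: --01, 10--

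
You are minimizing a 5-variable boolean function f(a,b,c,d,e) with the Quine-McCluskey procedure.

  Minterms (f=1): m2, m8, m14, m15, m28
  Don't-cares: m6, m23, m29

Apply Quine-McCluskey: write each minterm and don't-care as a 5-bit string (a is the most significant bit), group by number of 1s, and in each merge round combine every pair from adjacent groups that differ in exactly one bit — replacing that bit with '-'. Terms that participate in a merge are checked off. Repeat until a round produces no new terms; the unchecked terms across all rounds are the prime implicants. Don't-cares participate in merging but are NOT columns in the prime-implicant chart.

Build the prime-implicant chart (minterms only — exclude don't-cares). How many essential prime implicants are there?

4

[col 0] 00010*, 00110*, 01000, 01110*, 01111*, 10111, 11100*, 11101*
[col 1] 0-110, 00-10, 0111-, 1110-
Prime implicants: 0-110, 00-10, 01000, 0111-, 10111, 1110-
PI chart (minterm → PIs covering it):
  2 | 00-10  (sole → essential)
  8 | 01000  (sole → essential)
  14 | 0-110,0111-
  15 | 0111-  (sole → essential)
  28 | 1110-  (sole → essential)
Essential prime implicants: 00-10, 01000, 0111-, 1110-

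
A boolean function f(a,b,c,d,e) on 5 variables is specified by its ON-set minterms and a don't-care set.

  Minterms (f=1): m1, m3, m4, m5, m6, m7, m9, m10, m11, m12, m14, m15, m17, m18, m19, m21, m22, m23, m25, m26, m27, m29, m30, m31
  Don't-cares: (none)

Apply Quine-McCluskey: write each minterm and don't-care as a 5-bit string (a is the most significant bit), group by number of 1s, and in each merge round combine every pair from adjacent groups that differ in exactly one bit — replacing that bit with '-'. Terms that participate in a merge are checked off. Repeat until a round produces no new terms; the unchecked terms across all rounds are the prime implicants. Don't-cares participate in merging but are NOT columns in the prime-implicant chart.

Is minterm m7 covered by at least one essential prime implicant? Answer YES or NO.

[col 0] 00001*, 00011*, 00100*, 00101*, 00110*, 00111*, 01001*, 01010*, 01011*, 01100*, 01110*, 01111*, 10001*, 10010*, 10011*, 10101*, 10110*, 10111*, 11001*, 11010*, 11011*, 11101*, 11110*, 11111*
[col 1] -0001*, -0011*, -0101*, -0110*, -0111*, -1001*, -1010*, -1011*, -1110*, -1111*, 0-001*, 0-011*, 0-100*, 0-110*, 0-111*, 00-01*, 00-11*, 000-1*, 001-0*, 001-1*, 0010-*, 0011-*, 01-10*, 01-11*, 010-1*, 0101-*, 011-0*, 0111-*, 1-001*, 1-010*, 1-011*, 1-101*, 1-110*, 1-111*, 10-01*, 10-10*, 10-11*, 100-1*, 1001-*, 101-1*, 1011-*, 11-01*, 11-10*, 11-11*, 110-1*, 1101-*, 111-1*, 1111-*
[col 2] --001*, --011*, --110*, --111*, -0-01*, -0-11*, -00-1*, -01-1*, -011-*, -1-10*, -1-11*, -10-1*, -101-*, -111-*, 0--11*, 0-0-1*, 0-1-0, 0-11-*, 00--1*, 001--, 01-1-*, 1--01*, 1--10*, 1--11*, 1-0-1*, 1-01-*, 1-1-1*, 1-11-*, 10--1*, 10-1-*, 11--1*, 11-1-*
[col 3] ---11, --0-1, --11-, -0--1, -1-1-, 1---1, 1--1-
Prime implicants: ---11, --0-1, --11-, -0--1, -1-1-, 0-1-0, 001--, 1---1, 1--1-
PI chart (minterm → PIs covering it):
  1 | --0-1,-0--1
  3 | ---11,--0-1,-0--1
  4 | 0-1-0,001--
  5 | -0--1,001--
  6 | --11-,0-1-0,001--
  7 | ---11,--11-,-0--1,001--
  9 | --0-1  (sole → essential)
  10 | -1-1-  (sole → essential)
  11 | ---11,--0-1,-1-1-
  12 | 0-1-0  (sole → essential)
  14 | --11-,-1-1-,0-1-0
  15 | ---11,--11-,-1-1-
  17 | --0-1,-0--1,1---1
  18 | 1--1-  (sole → essential)
  19 | ---11,--0-1,-0--1,1---1,1--1-
  21 | -0--1,1---1
  22 | --11-,1--1-
  23 | ---11,--11-,-0--1,1---1,1--1-
  25 | --0-1,1---1
  26 | -1-1-,1--1-
  27 | ---11,--0-1,-1-1-,1---1,1--1-
  29 | 1---1  (sole → essential)
  30 | --11-,-1-1-,1--1-
  31 | ---11,--11-,-1-1-,1---1,1--1-
Essential prime implicants: --0-1, -1-1-, 0-1-0, 1---1, 1--1-

NO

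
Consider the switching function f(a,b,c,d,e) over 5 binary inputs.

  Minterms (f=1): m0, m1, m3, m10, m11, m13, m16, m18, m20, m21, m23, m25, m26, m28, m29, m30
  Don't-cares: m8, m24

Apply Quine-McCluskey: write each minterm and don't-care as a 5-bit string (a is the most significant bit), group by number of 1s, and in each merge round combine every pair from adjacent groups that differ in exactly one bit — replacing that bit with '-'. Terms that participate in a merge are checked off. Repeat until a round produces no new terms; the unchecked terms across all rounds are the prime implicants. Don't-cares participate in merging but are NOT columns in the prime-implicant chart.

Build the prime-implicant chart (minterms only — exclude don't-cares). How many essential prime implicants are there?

5

[col 0] 00000*, 00001*, 00011*, 01000*, 01010*, 01011*, 01101*, 10000*, 10010*, 10100*, 10101*, 10111*, 11000*, 11001*, 11010*, 11100*, 11101*, 11110*
[col 1] -0000*, -1000*, -1010*, -1101, 0-000*, 0-011, 000-1, 0000-, 010-0*, 0101-, 1-000*, 1-010*, 1-100*, 1-101*, 10-00*, 100-0*, 101-1, 1010-*, 11-00*, 11-01*, 11-10*, 110-0*, 1100-*, 111-0*, 1110-*
[col 2] --000, -10-0, 1--00, 1-0-0, 1-10-, 11--0, 11-0-
Prime implicants: --000, -10-0, -1101, 0-011, 000-1, 0000-, 0101-, 1--00, 1-0-0, 1-10-, 101-1, 11--0, 11-0-
PI chart (minterm → PIs covering it):
  0 | --000,0000-
  1 | 000-1,0000-
  3 | 0-011,000-1
  10 | -10-0,0101-
  11 | 0-011,0101-
  13 | -1101  (sole → essential)
  16 | --000,1--00,1-0-0
  18 | 1-0-0  (sole → essential)
  20 | 1--00,1-10-
  21 | 1-10-,101-1
  23 | 101-1  (sole → essential)
  25 | 11-0-  (sole → essential)
  26 | -10-0,1-0-0,11--0
  28 | 1--00,1-10-,11--0,11-0-
  29 | -1101,1-10-,11-0-
  30 | 11--0  (sole → essential)
Essential prime implicants: -1101, 1-0-0, 101-1, 11--0, 11-0-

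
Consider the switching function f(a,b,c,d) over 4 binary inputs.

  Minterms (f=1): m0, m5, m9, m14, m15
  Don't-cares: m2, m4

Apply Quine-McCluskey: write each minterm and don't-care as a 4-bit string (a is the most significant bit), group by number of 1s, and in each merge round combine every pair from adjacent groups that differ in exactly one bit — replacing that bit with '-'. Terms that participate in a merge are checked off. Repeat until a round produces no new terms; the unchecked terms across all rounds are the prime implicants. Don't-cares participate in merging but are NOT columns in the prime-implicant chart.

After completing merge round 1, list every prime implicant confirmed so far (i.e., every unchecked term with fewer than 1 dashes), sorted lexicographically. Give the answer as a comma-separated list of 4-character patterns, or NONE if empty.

size-2^0 implicants → 0000(✓)  0010(✓)  0100(✓)  0101(✓)  1001  1110(✓)  1111(✓)
size-2^1 implicants → 0-00  00-0  010-  111-
Unchecked terms (primes): 0-00, 00-0, 010-, 1001, 111-

1001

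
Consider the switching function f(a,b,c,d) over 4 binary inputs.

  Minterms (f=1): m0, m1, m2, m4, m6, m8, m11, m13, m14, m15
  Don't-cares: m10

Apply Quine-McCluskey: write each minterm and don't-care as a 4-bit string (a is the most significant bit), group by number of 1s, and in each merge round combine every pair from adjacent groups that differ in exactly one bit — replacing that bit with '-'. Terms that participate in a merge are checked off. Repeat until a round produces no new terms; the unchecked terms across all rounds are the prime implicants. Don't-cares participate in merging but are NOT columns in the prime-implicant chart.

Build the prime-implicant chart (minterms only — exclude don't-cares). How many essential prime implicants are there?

5

[col 0] 0000*, 0001*, 0010*, 0100*, 0110*, 1000*, 1010*, 1011*, 1101*, 1110*, 1111*
[col 1] -000*, -010*, -110*, 0-00*, 0-10*, 00-0*, 000-, 01-0*, 1-10*, 1-11*, 10-0*, 101-*, 11-1, 111-*
[col 2] --10, -0-0, 0--0, 1-1-
Prime implicants: --10, -0-0, 0--0, 000-, 1-1-, 11-1
PI chart (minterm → PIs covering it):
  0 | -0-0,0--0,000-
  1 | 000-  (sole → essential)
  2 | --10,-0-0,0--0
  4 | 0--0  (sole → essential)
  6 | --10,0--0
  8 | -0-0  (sole → essential)
  11 | 1-1-  (sole → essential)
  13 | 11-1  (sole → essential)
  14 | --10,1-1-
  15 | 1-1-,11-1
Essential prime implicants: -0-0, 0--0, 000-, 1-1-, 11-1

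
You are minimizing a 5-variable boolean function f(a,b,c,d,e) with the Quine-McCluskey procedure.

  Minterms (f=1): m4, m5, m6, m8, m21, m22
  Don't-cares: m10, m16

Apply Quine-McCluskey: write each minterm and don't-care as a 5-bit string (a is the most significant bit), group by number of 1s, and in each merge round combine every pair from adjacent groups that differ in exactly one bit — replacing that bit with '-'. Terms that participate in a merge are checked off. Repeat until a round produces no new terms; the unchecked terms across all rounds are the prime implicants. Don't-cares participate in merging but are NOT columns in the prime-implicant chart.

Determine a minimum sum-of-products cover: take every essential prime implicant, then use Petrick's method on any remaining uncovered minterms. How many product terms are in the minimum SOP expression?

4

[col 0] 00100*, 00101*, 00110*, 01000*, 01010*, 10000, 10101*, 10110*
[col 1] -0101, -0110, 001-0, 0010-, 010-0
Prime implicants: -0101, -0110, 001-0, 0010-, 010-0, 10000
PI chart (minterm → PIs covering it):
  4 | 001-0,0010-
  5 | -0101,0010-
  6 | -0110,001-0
  8 | 010-0  (sole → essential)
  21 | -0101  (sole → essential)
  22 | -0110  (sole → essential)
Essential prime implicants: -0101, -0110, 010-0
Petrick residual → 001-0
Minimum SOP uses 4 PIs: b'cd'e + b'cde' + a'b'ce' + a'bc'e'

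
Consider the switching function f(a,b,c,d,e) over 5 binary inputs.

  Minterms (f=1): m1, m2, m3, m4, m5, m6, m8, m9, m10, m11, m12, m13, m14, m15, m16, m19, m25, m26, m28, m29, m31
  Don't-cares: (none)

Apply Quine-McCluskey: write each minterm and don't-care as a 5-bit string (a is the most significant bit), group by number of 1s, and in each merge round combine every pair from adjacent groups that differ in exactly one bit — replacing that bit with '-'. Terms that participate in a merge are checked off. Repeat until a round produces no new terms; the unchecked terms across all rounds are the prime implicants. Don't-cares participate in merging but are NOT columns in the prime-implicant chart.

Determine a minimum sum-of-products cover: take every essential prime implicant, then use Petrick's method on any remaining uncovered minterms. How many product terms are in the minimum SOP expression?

[col 0] 00001*, 00010*, 00011*, 00100*, 00101*, 00110*, 01000*, 01001*, 01010*, 01011*, 01100*, 01101*, 01110*, 01111*, 10000, 10011*, 11001*, 11010*, 11100*, 11101*, 11111*
[col 1] -0011, -1001*, -1010, -1100*, -1101*, -1111*, 0-001*, 0-010*, 0-011*, 0-100*, 0-101*, 0-110*, 00-01*, 00-10*, 000-1*, 0001-*, 001-0*, 0010-*, 01-00*, 01-01*, 01-10*, 01-11*, 010-0*, 010-1*, 0100-*, 0101-*, 011-0*, 011-1*, 0110-*, 0111-*, 11-01*, 111-1*, 1110-*
[col 2] -1-01, -11-1, -110-, 0--01, 0--10, 0-0-1, 0-01-, 0-1-0, 0-10-, 01--0*, 01--1*, 01-0-*, 01-1-*, 010--*, 011--*
[col 3] 01---
Prime implicants: -0011, -1-01, -1010, -11-1, -110-, 0--01, 0--10, 0-0-1, 0-01-, 0-1-0, 0-10-, 01---, 10000
PI chart (minterm → PIs covering it):
  1 | 0--01,0-0-1
  2 | 0--10,0-01-
  3 | -0011,0-0-1,0-01-
  4 | 0-1-0,0-10-
  5 | 0--01,0-10-
  6 | 0--10,0-1-0
  8 | 01---  (sole → essential)
  9 | -1-01,0--01,0-0-1,01---
  10 | -1010,0--10,0-01-,01---
  11 | 0-0-1,0-01-,01---
  12 | -110-,0-1-0,0-10-,01---
  13 | -1-01,-11-1,-110-,0--01,0-10-,01---
  14 | 0--10,0-1-0,01---
  15 | -11-1,01---
  16 | 10000  (sole → essential)
  19 | -0011  (sole → essential)
  25 | -1-01  (sole → essential)
  26 | -1010  (sole → essential)
  28 | -110-  (sole → essential)
  29 | -1-01,-11-1,-110-
  31 | -11-1  (sole → essential)
Essential prime implicants: -0011, -1-01, -1010, -11-1, -110-, 01---, 10000
Petrick residual → 0--01, 0--10, 0-1-0
Minimum SOP uses 10 PIs: b'c'de + bd'e + bc'de' + bce + bcd' + a'd'e + a'de' + a'ce' + a'b + ab'c'd'e'

10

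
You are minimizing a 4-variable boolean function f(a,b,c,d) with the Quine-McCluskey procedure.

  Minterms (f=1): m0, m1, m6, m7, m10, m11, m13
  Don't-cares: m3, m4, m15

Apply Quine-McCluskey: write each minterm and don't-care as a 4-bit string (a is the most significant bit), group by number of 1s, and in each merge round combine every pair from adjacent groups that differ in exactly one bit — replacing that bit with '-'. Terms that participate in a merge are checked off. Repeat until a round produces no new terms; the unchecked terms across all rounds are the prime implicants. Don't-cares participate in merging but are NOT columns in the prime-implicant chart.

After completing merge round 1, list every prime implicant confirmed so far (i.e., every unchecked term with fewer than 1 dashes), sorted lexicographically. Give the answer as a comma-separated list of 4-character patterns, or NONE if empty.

[col 0] 0000*, 0001*, 0011*, 0100*, 0110*, 0111*, 1010*, 1011*, 1101*, 1111*
[col 1] -011*, -111*, 0-00, 0-11*, 00-1, 000-, 01-0, 011-, 1-11*, 101-, 11-1
[col 2] --11
Prime implicants: --11, 0-00, 00-1, 000-, 01-0, 011-, 101-, 11-1

NONE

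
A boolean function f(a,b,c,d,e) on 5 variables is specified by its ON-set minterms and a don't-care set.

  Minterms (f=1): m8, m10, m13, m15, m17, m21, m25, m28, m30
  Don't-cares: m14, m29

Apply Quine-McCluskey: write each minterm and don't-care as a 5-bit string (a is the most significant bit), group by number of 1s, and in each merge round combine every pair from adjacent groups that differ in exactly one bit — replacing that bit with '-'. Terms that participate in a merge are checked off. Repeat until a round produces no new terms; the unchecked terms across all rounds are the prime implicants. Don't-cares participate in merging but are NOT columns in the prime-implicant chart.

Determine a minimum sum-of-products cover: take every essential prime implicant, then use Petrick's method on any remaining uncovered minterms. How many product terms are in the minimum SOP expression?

4

Round 0: 01000✓ 01010✓ 01101✓ 01110✓ 01111✓ 10001✓ 10101✓ 11001✓ 11100✓ 11101✓ 11110✓
Round 1: -1101 -1110 01-10 010-0 011-1 0111- 1-001✓ 1-101✓ 10-01✓ 11-01✓ 111-0 1110-
Round 2: 1--01
PIs = {-1101, -1110, 01-10, 010-0, 011-1, 0111-, 1--01, 111-0, 1110-}
Coverage chart:
  m8: 010-0 ←essential
  m10: 01-10,010-0
  m13: -1101,011-1
  m15: 011-1,0111-
  m17: 1--01 ←essential
  m21: 1--01 ←essential
  m25: 1--01 ←essential
  m28: 111-0,1110-
  m30: -1110,111-0
Essential: 010-0, 1--01
Petrick residual → 011-1, 111-0
Min cover (4 terms): a'bc'e' + a'bce + ad'e + abce'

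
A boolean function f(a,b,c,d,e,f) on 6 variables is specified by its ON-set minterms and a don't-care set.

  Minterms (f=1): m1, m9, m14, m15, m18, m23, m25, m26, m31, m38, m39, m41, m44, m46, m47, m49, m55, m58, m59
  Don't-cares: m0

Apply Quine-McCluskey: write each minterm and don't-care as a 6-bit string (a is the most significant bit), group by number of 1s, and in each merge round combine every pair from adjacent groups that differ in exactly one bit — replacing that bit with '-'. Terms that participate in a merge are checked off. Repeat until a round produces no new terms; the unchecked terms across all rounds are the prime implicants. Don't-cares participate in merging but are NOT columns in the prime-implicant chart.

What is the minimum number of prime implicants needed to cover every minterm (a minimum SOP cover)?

11

[col 0] 000000*, 000001*, 001001*, 001110*, 001111*, 010010*, 010111*, 011001*, 011010*, 011111*, 100110*, 100111*, 101001*, 101100*, 101110*, 101111*, 110001, 110111*, 111010*, 111011*
[col 1] -01001, -01110*, -01111*, -10111, -11010, 0-1001, 0-1111, 00-001, 00000-, 00111-*, 01-010, 01-111, 1-0111, 10-110*, 10-111*, 10011-*, 1011-0, 10111-*, 11101-
[col 2] -0111-, 10-11-
Prime implicants: -01001, -0111-, -10111, -11010, 0-1001, 0-1111, 00-001, 00000-, 01-010, 01-111, 1-0111, 10-11-, 1011-0, 110001, 11101-
PI chart (minterm → PIs covering it):
  1 | 00-001,00000-
  9 | -01001,0-1001,00-001
  14 | -0111-  (sole → essential)
  15 | -0111-,0-1111
  18 | 01-010  (sole → essential)
  23 | -10111,01-111
  25 | 0-1001  (sole → essential)
  26 | -11010,01-010
  31 | 0-1111,01-111
  38 | 10-11-  (sole → essential)
  39 | 1-0111,10-11-
  41 | -01001  (sole → essential)
  44 | 1011-0  (sole → essential)
  46 | -0111-,10-11-,1011-0
  47 | -0111-,10-11-
  49 | 110001  (sole → essential)
  55 | -10111,1-0111
  58 | -11010,11101-
  59 | 11101-  (sole → essential)
Essential prime implicants: -01001, -0111-, 0-1001, 01-010, 10-11-, 1011-0, 110001, 11101-
Petrick residual → -10111, 0-1111, 00-001
Minimum SOP uses 11 PIs: b'cd'e'f + b'cde + bc'def + a'cd'e'f + a'cdef + a'b'd'e'f + a'bd'ef' + ab'de + ab'cdf' + abc'd'e'f + abcd'e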